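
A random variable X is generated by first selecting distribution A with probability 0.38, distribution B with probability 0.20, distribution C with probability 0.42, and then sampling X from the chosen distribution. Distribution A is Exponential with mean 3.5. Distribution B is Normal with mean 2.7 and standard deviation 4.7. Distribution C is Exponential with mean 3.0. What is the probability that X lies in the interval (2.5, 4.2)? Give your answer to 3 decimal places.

0.179

Conditional on each component, P(2.5 < X < 4.2): A: 0.188347; B: 0.142164; C: 0.188001.
By total probability, P(2.5 < X < 4.2) = 0.38·0.188347 + 0.2·0.142164 + 0.42·0.188001 = 0.178965.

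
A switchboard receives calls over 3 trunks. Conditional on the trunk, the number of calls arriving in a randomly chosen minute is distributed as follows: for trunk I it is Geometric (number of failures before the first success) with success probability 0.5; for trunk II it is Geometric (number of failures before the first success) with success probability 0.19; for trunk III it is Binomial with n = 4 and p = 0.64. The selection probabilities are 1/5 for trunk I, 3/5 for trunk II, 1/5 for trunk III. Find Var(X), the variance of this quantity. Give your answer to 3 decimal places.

Per component, I: μ=1, E[X²]=3; II: μ=4.26316, E[X²]=40.6122; III: μ=2.56, E[X²]=7.4752.
E[X] = 0.2·1 + 0.6·4.26316 + 0.2·2.56 = 3.26989.
E[X²] = 0.2·3 + 0.6·40.6122 + 0.2·7.4752 = 26.4624.
Var(X) = E[X²] − (E[X])² = 26.4624 − 10.6922 = 15.7701.

15.770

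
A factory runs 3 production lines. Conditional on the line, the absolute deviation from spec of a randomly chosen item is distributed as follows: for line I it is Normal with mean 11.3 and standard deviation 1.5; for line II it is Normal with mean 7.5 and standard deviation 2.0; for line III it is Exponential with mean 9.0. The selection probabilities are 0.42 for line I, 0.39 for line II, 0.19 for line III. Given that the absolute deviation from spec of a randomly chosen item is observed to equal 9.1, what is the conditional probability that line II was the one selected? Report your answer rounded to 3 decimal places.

Likelihoods f(9.1 | ·): I: 0.0907217; II: 0.144846; III: 0.0404238.
Posterior ∝ prior × likelihood. Numerator for II: 0.39·0.144846 = 0.0564899.
Normalizing constant: 0.42·0.0907217 + 0.39·0.144846 + 0.19·0.0404238 = 0.102273.
P(II | observation) = 0.0564899 / 0.102273 = 0.552341.

0.552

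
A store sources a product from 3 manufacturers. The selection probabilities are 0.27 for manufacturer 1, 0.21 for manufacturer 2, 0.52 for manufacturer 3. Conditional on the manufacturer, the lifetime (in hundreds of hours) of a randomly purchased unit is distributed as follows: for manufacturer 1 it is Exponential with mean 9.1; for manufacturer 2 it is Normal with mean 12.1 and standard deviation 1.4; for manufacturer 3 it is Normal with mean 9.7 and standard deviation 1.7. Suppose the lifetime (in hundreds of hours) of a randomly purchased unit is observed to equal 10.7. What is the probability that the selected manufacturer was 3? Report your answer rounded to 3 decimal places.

Likelihoods f(10.7 | ·): 1: 0.0339082; 2: 0.172836; 3: 0.197389.
Posterior ∝ prior × likelihood. Numerator for 3: 0.52·0.197389 = 0.102642.
Normalizing constant: 0.27·0.0339082 + 0.21·0.172836 + 0.52·0.197389 = 0.148093.
P(3 | observation) = 0.102642 / 0.148093 = 0.693093.

0.693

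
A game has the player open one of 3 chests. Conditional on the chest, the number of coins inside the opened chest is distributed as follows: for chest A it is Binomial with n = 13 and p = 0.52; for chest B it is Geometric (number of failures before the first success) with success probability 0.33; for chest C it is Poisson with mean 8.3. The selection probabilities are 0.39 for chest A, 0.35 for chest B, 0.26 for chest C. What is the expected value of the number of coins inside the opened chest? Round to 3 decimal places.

5.505

Component means — A: 6.76; B: 2.0303; C: 8.3.
E[X] = 0.39·6.76 + 0.35·2.0303 + 0.26·8.3 = 5.50501.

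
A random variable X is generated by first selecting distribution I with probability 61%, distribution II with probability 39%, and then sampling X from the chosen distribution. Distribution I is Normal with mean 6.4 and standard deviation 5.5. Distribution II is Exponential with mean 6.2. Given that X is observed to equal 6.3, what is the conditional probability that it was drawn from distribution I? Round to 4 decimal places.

0.6602

Likelihoods f(6.3 | ·): I: 0.072523; II: 0.058386.
Posterior ∝ prior × likelihood. Numerator for I: 0.61·0.072523 = 0.044239.
Normalizing constant: 0.61·0.072523 + 0.39·0.058386 = 0.0670096.
P(I | observation) = 0.044239 / 0.0670096 = 0.660189.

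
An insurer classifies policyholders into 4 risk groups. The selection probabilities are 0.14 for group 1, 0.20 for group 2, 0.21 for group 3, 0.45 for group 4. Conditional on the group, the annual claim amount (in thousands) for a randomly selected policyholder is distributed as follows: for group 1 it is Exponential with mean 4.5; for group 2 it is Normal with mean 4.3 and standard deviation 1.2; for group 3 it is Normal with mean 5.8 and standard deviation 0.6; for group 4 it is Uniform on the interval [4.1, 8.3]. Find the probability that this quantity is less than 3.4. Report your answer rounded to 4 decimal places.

Conditional on each group, P(X < 3.4): 1: 0.53025; 2: 0.226627; 3: 3.16712e-05; 4: 0.
By total probability, P(X < 3.4) = 0.14·0.53025 + 0.2·0.226627 + 0.21·3.16712e-05 + 0.45·0 = 0.119567.

0.1196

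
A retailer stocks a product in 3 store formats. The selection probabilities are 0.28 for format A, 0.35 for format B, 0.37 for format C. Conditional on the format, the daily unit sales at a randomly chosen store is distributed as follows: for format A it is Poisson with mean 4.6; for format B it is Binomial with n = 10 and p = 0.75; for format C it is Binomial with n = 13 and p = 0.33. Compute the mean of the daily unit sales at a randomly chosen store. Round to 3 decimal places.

Component means — A: 4.6; B: 7.5; C: 4.29.
E[X] = 0.28·4.6 + 0.35·7.5 + 0.37·4.29 = 5.5003.

5.500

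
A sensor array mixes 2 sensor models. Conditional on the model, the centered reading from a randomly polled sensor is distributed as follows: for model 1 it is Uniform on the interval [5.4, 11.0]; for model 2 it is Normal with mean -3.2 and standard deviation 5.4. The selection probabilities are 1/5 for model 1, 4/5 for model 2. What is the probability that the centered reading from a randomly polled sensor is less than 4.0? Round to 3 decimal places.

0.727

Conditional on each model, P(X < 4.0): 1: 0; 2: 0.908789.
By total probability, P(X < 4.0) = 0.2·0 + 0.8·0.908789 = 0.727031.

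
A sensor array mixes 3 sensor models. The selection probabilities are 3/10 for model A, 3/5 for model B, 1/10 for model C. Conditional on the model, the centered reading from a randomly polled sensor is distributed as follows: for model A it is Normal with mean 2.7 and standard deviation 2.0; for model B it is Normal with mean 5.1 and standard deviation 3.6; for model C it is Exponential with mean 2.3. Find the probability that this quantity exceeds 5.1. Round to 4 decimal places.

Conditional on each model, P(X > 5.1): A: 0.11507; B: 0.5; C: 0.108893.
By total probability, P(X > 5.1) = 0.3·0.11507 + 0.6·0.5 + 0.1·0.108893 = 0.34541.

0.3454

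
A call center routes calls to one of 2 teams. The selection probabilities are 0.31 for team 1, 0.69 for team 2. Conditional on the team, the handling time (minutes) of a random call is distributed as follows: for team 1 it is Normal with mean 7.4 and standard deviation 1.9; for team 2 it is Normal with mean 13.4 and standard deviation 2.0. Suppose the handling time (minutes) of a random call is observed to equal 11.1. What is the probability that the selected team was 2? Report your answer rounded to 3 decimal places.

0.879

Likelihoods f(11.1 | ·): 1: 0.0315269; 2: 0.102968.
Posterior ∝ prior × likelihood. Numerator for 2: 0.69·0.102968 = 0.071048.
Normalizing constant: 0.31·0.0315269 + 0.69·0.102968 = 0.0808214.
P(2 | observation) = 0.071048 / 0.0808214 = 0.879075.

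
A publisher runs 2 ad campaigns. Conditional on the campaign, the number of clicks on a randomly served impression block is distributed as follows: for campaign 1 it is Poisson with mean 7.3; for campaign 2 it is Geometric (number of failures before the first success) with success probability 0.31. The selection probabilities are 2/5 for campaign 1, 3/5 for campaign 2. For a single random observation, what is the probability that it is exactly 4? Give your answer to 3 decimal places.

0.074

Conditional on each campaign, P(X = 4): 1: 0.0799338; 2: 0.0702681.
By total probability, P(X = 4) = 0.4·0.0799338 + 0.6·0.0702681 = 0.0741344.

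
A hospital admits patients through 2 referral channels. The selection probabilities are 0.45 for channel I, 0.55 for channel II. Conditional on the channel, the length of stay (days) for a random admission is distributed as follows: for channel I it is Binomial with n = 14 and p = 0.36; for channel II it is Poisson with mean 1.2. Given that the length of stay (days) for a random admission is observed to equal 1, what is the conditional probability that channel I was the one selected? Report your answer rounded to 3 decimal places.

0.033

Likelihoods P(X=1 | ·): I: 0.0152325; II: 0.361433.
Posterior ∝ prior × likelihood. Numerator for I: 0.45·0.0152325 = 0.00685461.
Normalizing constant: 0.45·0.0152325 + 0.55·0.361433 = 0.205643.
P(I | observation) = 0.00685461 / 0.205643 = 0.0333326.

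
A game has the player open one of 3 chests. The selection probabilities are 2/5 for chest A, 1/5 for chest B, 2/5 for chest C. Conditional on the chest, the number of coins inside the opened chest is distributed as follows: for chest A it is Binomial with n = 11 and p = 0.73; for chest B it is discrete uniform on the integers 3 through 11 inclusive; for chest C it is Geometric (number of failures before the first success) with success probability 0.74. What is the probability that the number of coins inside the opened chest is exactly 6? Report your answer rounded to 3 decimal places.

Conditional on each chest, P(X = 6): A: 0.100322; B: 0.111111; C: 0.000228598.
By total probability, P(X = 6) = 0.4·0.100322 + 0.2·0.111111 + 0.4·0.000228598 = 0.0624426.

0.062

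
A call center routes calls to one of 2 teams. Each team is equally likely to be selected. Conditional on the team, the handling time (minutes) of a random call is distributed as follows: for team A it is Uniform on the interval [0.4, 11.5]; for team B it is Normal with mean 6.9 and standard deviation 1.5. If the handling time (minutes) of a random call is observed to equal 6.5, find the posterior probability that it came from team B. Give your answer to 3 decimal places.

Likelihoods f(6.5 | ·): A: 0.0900901; B: 0.256671.
Posterior ∝ prior × likelihood. Numerator for B: 0.5·0.256671 = 0.128336.
Normalizing constant: 0.5·0.0900901 + 0.5·0.256671 = 0.173381.
P(B | observation) = 0.128336 / 0.173381 = 0.740196.

0.740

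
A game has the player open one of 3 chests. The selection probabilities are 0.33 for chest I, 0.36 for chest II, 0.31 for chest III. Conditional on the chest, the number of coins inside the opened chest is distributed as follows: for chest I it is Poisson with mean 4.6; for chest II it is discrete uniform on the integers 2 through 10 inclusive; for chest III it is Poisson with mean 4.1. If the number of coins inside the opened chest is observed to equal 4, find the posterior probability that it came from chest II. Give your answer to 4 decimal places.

Likelihoods P(X=4 | ·): I: 0.187528; II: 0.111111; III: 0.195127.
Posterior ∝ prior × likelihood. Numerator for II: 0.36·0.111111 = 0.04.
Normalizing constant: 0.33·0.187528 + 0.36·0.111111 + 0.31·0.195127 = 0.162373.
P(II | observation) = 0.04 / 0.162373 = 0.246346.

0.2463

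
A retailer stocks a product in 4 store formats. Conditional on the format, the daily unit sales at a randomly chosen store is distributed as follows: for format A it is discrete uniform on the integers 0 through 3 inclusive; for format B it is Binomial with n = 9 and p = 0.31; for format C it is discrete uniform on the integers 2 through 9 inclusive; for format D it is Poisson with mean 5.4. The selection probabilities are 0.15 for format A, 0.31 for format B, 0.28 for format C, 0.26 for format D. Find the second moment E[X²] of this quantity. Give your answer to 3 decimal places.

For each component E[X²] = Var + (mean)², giving A: 3.5; B: 9.7092; C: 35.5; D: 34.56.
Overall E[X²] = 0.15·3.5 + 0.31·9.7092 + 0.28·35.5 + 0.26·34.56 = 22.4605.

22.460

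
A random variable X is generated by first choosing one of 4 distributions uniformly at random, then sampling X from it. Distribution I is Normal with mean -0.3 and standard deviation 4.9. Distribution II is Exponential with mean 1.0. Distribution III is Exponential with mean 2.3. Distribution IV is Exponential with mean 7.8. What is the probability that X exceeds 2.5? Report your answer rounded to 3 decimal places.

0.357

Conditional on each component, P(X > 2.5): I: 0.283855; II: 0.082085; III: 0.337241; IV: 0.725777.
By total probability, P(X > 2.5) = 0.25·0.283855 + 0.25·0.082085 + 0.25·0.337241 + 0.25·0.725777 = 0.357239.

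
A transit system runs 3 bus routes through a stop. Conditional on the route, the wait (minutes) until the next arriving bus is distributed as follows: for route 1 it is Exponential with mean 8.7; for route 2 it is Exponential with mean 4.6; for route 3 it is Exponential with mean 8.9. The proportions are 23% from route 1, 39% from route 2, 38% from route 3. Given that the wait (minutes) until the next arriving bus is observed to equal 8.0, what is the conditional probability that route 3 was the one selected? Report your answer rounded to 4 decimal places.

Likelihoods f(8.0 | ·): 1: 0.0458279; 2: 0.0381898; 3: 0.0457333.
Posterior ∝ prior × likelihood. Numerator for 3: 0.38·0.0457333 = 0.0173787.
Normalizing constant: 0.23·0.0458279 + 0.39·0.0381898 + 0.38·0.0457333 = 0.0428131.
P(3 | observation) = 0.0173787 / 0.0428131 = 0.405919.

0.4059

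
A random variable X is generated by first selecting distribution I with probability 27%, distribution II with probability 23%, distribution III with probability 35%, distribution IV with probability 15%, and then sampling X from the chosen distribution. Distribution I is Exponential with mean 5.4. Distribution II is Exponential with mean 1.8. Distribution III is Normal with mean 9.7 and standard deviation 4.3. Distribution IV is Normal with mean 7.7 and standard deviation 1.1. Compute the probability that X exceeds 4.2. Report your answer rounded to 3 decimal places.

Conditional on each component, P(X > 4.2): I: 0.459426; II: 0.096972; III: 0.899564; IV: 0.999268.
By total probability, P(X > 4.2) = 0.27·0.459426 + 0.23·0.096972 + 0.35·0.899564 + 0.15·0.999268 = 0.611086.

0.611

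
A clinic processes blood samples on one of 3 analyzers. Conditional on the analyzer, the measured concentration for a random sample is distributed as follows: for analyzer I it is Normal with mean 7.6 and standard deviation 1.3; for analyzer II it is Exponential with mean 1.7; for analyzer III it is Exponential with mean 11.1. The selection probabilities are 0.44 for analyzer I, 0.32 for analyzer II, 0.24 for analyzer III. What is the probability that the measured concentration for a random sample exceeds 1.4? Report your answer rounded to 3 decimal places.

Conditional on each analyzer, P(X > 1.4): I: 0.999999; II: 0.43888; III: 0.881504.
By total probability, P(X > 1.4) = 0.44·0.999999 + 0.32·0.43888 + 0.24·0.881504 = 0.792002.

0.792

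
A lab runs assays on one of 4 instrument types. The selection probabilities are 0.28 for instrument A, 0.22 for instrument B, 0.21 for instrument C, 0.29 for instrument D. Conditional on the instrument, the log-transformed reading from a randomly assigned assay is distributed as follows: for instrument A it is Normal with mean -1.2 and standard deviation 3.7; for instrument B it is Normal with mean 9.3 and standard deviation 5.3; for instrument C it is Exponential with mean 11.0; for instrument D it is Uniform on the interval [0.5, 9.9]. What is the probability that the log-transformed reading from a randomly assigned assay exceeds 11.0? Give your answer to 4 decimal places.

0.1597

Conditional on each instrument, P(X > 11.0): A: 0.000488101; B: 0.374198; C: 0.367879; D: 0.
By total probability, P(X > 11.0) = 0.28·0.000488101 + 0.22·0.374198 + 0.21·0.367879 + 0.29·0 = 0.159715.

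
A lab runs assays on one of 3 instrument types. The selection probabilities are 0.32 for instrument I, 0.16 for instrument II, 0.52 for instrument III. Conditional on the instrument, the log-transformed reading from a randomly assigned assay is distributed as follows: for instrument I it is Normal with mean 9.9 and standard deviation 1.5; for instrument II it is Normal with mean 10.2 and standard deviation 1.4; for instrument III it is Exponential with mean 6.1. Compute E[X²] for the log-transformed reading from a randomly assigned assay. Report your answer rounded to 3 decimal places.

For each component E[X²] = Var + (mean)², giving I: 100.26; II: 106; III: 74.42.
Overall E[X²] = 0.32·100.26 + 0.16·106 + 0.52·74.42 = 87.7416.

87.742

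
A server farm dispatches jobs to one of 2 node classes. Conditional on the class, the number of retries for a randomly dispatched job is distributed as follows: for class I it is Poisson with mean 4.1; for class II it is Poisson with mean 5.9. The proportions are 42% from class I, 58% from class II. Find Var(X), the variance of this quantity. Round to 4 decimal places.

Per component, I: μ=4.1, E[X²]=20.91; II: μ=5.9, E[X²]=40.71.
E[X] = 0.42·4.1 + 0.58·5.9 = 5.144.
E[X²] = 0.42·20.91 + 0.58·40.71 = 32.394.
Var(X) = E[X²] − (E[X])² = 32.394 − 26.4607 = 5.93326.

5.9333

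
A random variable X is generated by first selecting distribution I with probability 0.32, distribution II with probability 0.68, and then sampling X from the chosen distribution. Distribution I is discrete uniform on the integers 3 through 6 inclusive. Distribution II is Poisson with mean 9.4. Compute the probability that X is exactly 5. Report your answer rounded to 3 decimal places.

0.114

Conditional on each component, P(X = 5): I: 0.25; II: 0.0505929.
By total probability, P(X = 5) = 0.32·0.25 + 0.68·0.0505929 = 0.114403.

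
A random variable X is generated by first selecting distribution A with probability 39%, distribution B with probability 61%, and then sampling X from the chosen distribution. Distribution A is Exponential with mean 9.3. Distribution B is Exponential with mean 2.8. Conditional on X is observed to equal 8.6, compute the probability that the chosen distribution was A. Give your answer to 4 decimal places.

0.6222

Likelihoods f(8.6 | ·): A: 0.0426493; B: 0.0165553.
Posterior ∝ prior × likelihood. Numerator for A: 0.39·0.0426493 = 0.0166332.
Normalizing constant: 0.39·0.0426493 + 0.61·0.0165553 = 0.026732.
P(A | observation) = 0.0166332 / 0.026732 = 0.622222.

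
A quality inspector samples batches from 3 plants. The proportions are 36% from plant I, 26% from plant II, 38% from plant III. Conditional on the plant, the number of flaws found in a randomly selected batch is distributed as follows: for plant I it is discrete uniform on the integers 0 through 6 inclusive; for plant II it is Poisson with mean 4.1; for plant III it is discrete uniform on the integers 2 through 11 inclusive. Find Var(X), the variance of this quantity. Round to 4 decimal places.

7.9991

Per component, I: μ=3, E[X²]=13; II: μ=4.1, E[X²]=20.91; III: μ=6.5, E[X²]=50.5.
E[X] = 0.36·3 + 0.26·4.1 + 0.38·6.5 = 4.616.
E[X²] = 0.36·13 + 0.26·20.91 + 0.38·50.5 = 29.3066.
Var(X) = E[X²] − (E[X])² = 29.3066 − 21.3075 = 7.99914.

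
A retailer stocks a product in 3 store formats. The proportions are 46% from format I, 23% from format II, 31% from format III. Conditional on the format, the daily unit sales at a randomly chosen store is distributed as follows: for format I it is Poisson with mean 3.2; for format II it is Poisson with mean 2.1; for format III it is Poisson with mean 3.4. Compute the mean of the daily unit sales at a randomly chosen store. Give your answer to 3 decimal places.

Component means — I: 3.2; II: 2.1; III: 3.4.
E[X] = 0.46·3.2 + 0.23·2.1 + 0.31·3.4 = 3.009.

3.009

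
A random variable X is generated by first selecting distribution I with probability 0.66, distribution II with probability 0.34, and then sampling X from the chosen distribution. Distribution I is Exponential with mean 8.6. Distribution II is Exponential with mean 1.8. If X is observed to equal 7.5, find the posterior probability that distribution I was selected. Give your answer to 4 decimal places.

0.9164

Likelihoods f(7.5 | ·): I: 0.0486134; II: 0.00861325.
Posterior ∝ prior × likelihood. Numerator for I: 0.66·0.0486134 = 0.0320849.
Normalizing constant: 0.66·0.0486134 + 0.34·0.00861325 = 0.0350134.
P(I | observation) = 0.0320849 / 0.0350134 = 0.91636.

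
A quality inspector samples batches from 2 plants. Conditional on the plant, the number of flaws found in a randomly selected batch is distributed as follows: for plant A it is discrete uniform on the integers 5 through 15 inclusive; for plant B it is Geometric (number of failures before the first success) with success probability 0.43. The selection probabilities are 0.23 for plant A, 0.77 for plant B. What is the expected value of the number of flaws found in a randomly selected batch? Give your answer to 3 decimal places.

Component means — A: 10; B: 1.32558.
E[X] = 0.23·10 + 0.77·1.32558 = 3.3207.

3.321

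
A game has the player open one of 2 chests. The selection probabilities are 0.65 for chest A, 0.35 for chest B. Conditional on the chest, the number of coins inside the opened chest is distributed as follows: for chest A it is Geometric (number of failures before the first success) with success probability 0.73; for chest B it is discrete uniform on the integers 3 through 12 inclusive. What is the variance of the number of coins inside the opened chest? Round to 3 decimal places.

14.783

Per component, A: μ=0.369863, E[X²]=0.64346; B: μ=7.5, E[X²]=64.5.
E[X] = 0.65·0.369863 + 0.35·7.5 = 2.86541.
E[X²] = 0.65·0.64346 + 0.35·64.5 = 22.9932.
Var(X) = E[X²] − (E[X])² = 22.9932 − 8.21058 = 14.7827.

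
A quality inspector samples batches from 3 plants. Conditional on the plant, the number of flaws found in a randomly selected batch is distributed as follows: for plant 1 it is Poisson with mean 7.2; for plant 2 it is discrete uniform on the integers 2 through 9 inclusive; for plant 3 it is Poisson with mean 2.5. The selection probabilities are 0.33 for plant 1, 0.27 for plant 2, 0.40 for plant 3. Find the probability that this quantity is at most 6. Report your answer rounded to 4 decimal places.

0.7018

Conditional on each plant, P(X ≤ 6): 1: 0.420356; 2: 0.625; 3: 0.985813.
By total probability, P(X ≤ 6) = 0.33·0.420356 + 0.27·0.625 + 0.4·0.985813 = 0.701792.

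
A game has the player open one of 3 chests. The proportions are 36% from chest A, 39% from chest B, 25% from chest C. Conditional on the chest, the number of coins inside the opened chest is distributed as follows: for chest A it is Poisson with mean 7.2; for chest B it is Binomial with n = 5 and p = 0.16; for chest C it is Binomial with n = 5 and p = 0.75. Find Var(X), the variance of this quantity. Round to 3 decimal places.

Per component, A: μ=7.2, E[X²]=59.04; B: μ=0.8, E[X²]=1.312; C: μ=3.75, E[X²]=15.
E[X] = 0.36·7.2 + 0.39·0.8 + 0.25·3.75 = 3.8415.
E[X²] = 0.36·59.04 + 0.39·1.312 + 0.25·15 = 25.5161.
Var(X) = E[X²] − (E[X])² = 25.5161 − 14.7571 = 10.759.

10.759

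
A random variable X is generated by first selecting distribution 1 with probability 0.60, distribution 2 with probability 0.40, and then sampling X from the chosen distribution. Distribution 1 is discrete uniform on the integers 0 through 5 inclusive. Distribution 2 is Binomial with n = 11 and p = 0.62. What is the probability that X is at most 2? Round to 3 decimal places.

0.302

Conditional on each component, P(X ≤ 2): 1: 0.5; 2: 0.00394503.
By total probability, P(X ≤ 2) = 0.6·0.5 + 0.4·0.00394503 = 0.301578.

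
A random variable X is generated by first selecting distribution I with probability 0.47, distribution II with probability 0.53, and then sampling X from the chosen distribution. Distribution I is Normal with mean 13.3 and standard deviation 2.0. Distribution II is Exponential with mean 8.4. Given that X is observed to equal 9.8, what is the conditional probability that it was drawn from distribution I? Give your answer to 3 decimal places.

0.508

Likelihoods f(9.8 | ·): I: 0.0431387; II: 0.0370718.
Posterior ∝ prior × likelihood. Numerator for I: 0.47·0.0431387 = 0.0202752.
Normalizing constant: 0.47·0.0431387 + 0.53·0.0370718 = 0.0399232.
P(I | observation) = 0.0202752 / 0.0399232 = 0.507854.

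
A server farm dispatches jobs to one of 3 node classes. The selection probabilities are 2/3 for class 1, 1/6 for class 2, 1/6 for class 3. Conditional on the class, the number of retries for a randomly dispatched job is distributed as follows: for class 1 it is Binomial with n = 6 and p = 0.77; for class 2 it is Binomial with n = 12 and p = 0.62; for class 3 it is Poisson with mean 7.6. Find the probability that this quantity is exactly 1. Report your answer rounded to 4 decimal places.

Conditional on each class, P(X = 1): 1: 0.00297359; 2: 0.000177498; 3: 0.00380343.
By total probability, P(X = 1) = 0.666667·0.00297359 + 0.166667·0.000177498 + 0.166667·0.00380343 = 0.00264588.

0.0026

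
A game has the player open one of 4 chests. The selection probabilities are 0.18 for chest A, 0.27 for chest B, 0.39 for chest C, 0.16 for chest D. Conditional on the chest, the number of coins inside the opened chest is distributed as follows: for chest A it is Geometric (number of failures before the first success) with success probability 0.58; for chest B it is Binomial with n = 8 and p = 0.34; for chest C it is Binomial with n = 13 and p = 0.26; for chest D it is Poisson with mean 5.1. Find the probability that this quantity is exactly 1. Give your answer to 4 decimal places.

0.1244

Conditional on each chest, P(X = 1): A: 0.2436; B: 0.14838; C: 0.0911375; D: 0.0310934.
By total probability, P(X = 1) = 0.18·0.2436 + 0.27·0.14838 + 0.39·0.0911375 + 0.16·0.0310934 = 0.124429.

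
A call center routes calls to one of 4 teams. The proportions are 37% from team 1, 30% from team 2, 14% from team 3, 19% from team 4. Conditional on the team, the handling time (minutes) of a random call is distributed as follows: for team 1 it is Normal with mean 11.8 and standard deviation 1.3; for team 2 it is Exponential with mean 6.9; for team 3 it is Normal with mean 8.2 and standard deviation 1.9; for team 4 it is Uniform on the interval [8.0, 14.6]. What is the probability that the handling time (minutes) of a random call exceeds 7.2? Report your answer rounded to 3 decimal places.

0.764

Conditional on each team, P(X > 7.2): 1: 0.999799; 2: 0.352227; 3: 0.700666; 4: 1.
By total probability, P(X > 7.2) = 0.37·0.999799 + 0.3·0.352227 + 0.14·0.700666 + 0.19·1 = 0.763687.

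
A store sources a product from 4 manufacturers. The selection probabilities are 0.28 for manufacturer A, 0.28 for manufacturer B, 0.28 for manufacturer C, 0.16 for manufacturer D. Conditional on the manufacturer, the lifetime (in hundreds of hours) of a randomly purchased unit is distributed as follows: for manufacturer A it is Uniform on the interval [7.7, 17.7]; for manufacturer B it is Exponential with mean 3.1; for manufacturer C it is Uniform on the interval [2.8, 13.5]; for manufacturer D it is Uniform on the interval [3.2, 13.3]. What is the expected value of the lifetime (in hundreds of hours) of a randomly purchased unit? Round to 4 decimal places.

8.0260

Component means — A: 12.7; B: 3.1; C: 8.15; D: 8.25.
E[X] = 0.28·12.7 + 0.28·3.1 + 0.28·8.15 + 0.16·8.25 = 8.026.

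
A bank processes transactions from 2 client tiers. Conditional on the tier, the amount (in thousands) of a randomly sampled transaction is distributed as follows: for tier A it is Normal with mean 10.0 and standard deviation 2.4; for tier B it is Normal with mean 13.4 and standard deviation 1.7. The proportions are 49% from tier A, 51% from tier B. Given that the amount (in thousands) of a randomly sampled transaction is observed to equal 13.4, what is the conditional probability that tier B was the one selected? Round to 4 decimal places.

0.8003

Likelihoods f(13.4 | ·): A: 0.0609391; B: 0.234672.
Posterior ∝ prior × likelihood. Numerator for B: 0.51·0.234672 = 0.119683.
Normalizing constant: 0.49·0.0609391 + 0.51·0.234672 = 0.149543.
P(B | observation) = 0.119683 / 0.149543 = 0.800324.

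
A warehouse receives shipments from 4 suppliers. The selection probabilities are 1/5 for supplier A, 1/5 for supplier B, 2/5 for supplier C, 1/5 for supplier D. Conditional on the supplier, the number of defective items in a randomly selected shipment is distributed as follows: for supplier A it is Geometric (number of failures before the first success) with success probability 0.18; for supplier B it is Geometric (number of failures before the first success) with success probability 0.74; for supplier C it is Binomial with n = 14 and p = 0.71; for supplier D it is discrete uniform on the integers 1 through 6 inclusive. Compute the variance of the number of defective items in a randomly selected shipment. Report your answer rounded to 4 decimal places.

21.0338

Per component, A: μ=4.55556, E[X²]=46.0617; B: μ=0.351351, E[X²]=0.598247; C: μ=9.94, E[X²]=101.686; D: μ=3.5, E[X²]=15.1667.
E[X] = 0.2·4.55556 + 0.2·0.351351 + 0.4·9.94 + 0.2·3.5 = 5.65738.
E[X²] = 0.2·46.0617 + 0.2·0.598247 + 0.4·101.686 + 0.2·15.1667 = 53.0398.
Var(X) = E[X²] − (E[X])² = 53.0398 − 32.006 = 21.0338.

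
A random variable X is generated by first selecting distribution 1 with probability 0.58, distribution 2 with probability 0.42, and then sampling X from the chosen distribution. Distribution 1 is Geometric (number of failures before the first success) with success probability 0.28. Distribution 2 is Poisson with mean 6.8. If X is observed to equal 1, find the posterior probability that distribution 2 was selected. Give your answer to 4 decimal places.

0.0265

Likelihoods P(X=1 | ·): 1: 0.2016; 2: 0.00757367.
Posterior ∝ prior × likelihood. Numerator for 2: 0.42·0.00757367 = 0.00318094.
Normalizing constant: 0.58·0.2016 + 0.42·0.00757367 = 0.120109.
P(2 | observation) = 0.00318094 / 0.120109 = 0.0264838.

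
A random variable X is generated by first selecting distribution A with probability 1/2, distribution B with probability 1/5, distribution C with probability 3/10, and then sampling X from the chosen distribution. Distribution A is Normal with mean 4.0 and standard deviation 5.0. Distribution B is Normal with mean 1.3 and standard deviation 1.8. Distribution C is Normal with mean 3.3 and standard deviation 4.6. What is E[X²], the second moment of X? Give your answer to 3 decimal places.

31.101

For each component E[X²] = Var + (mean)², giving A: 41; B: 4.93; C: 32.05.
Overall E[X²] = 0.5·41 + 0.2·4.93 + 0.3·32.05 = 31.101.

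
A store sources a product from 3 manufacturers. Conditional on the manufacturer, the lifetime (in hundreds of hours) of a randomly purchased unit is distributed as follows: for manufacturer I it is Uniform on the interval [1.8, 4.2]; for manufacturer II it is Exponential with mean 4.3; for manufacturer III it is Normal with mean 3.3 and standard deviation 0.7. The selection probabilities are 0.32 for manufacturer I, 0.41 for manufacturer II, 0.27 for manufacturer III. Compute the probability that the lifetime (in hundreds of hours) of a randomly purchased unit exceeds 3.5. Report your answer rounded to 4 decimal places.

Conditional on each manufacturer, P(X > 3.5): I: 0.291667; II: 0.443103; III: 0.387548.
By total probability, P(X > 3.5) = 0.32·0.291667 + 0.41·0.443103 + 0.27·0.387548 = 0.379644.

0.3796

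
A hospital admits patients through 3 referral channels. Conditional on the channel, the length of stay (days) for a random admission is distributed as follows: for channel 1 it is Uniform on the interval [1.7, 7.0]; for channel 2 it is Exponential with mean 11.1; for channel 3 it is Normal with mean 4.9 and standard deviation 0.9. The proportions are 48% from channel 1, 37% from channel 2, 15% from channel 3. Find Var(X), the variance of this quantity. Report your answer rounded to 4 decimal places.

Per component, 1: μ=4.35, E[X²]=21.2633; 2: μ=11.1, E[X²]=246.42; 3: μ=4.9, E[X²]=24.82.
E[X] = 0.48·4.35 + 0.37·11.1 + 0.15·4.9 = 6.93.
E[X²] = 0.48·21.2633 + 0.37·246.42 + 0.15·24.82 = 105.105.
Var(X) = E[X²] − (E[X])² = 105.105 − 48.0249 = 57.0799.

57.0799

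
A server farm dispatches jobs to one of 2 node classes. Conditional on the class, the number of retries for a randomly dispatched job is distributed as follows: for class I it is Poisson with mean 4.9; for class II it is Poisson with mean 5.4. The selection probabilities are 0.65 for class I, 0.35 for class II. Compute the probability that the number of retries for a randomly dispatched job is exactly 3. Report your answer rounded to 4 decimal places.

Conditional on each class, P(X = 3): I: 0.146014; II: 0.118533.
By total probability, P(X = 3) = 0.65·0.146014 + 0.35·0.118533 = 0.136396.

0.1364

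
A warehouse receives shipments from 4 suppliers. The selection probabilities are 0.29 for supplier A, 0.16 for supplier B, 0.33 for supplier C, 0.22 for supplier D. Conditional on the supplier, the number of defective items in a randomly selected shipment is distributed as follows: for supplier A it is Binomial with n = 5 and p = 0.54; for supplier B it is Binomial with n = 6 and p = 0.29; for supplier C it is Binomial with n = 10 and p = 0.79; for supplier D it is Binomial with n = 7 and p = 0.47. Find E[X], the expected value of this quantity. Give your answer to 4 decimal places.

4.3922

Component means — A: 2.7; B: 1.74; C: 7.9; D: 3.29.
E[X] = 0.29·2.7 + 0.16·1.74 + 0.33·7.9 + 0.22·3.29 = 4.3922.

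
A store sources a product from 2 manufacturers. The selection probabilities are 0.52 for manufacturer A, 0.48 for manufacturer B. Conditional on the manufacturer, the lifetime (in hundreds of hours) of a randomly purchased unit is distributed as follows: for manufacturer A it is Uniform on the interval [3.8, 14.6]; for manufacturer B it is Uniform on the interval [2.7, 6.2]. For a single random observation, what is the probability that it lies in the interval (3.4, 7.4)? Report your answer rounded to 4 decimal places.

Conditional on each manufacturer, P(3.4 < X < 7.4): A: 0.333333; B: 0.8.
By total probability, P(3.4 < X < 7.4) = 0.52·0.333333 + 0.48·0.8 = 0.557333.

0.5573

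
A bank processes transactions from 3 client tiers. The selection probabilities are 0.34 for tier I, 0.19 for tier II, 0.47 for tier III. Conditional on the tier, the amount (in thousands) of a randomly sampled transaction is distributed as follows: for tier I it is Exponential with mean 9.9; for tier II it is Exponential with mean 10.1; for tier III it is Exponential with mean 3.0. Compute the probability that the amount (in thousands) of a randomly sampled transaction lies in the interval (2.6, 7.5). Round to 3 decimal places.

Conditional on each tier, P(2.6 < X < 7.5): I: 0.300228; II: 0.297152; III: 0.338265.
By total probability, P(2.6 < X < 7.5) = 0.34·0.300228 + 0.19·0.297152 + 0.47·0.338265 = 0.317521.

0.318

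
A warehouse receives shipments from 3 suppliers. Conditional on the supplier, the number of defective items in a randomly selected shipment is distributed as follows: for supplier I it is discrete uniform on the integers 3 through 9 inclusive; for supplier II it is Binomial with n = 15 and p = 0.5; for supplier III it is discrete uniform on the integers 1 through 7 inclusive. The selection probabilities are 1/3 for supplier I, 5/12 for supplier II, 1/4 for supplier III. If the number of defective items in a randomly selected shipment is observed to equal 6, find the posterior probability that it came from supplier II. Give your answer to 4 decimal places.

0.4330

Likelihoods P(X=6 | ·): I: 0.142857; II: 0.15274; III: 0.142857.
Posterior ∝ prior × likelihood. Numerator for II: 0.416667·0.15274 = 0.0636419.
Normalizing constant: 0.333333·0.142857 + 0.416667·0.15274 + 0.25·0.142857 = 0.146975.
P(II | observation) = 0.0636419 / 0.146975 = 0.433011.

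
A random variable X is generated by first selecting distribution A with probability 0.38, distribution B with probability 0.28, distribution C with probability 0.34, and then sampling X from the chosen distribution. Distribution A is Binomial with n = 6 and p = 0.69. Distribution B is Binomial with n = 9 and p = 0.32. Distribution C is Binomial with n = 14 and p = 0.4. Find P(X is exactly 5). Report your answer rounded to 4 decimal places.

Conditional on each component, P(X = 5): A: 0.29091; B: 0.0903974; C: 0.206598.
By total probability, P(X = 5) = 0.38·0.29091 + 0.28·0.0903974 + 0.34·0.206598 = 0.2061.

0.2061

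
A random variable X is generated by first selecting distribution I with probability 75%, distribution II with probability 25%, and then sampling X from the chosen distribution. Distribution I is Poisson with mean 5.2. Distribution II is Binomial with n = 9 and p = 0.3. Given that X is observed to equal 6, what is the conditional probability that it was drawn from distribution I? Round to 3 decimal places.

0.956

Likelihoods P(X=6 | ·): I: 0.15148; II: 0.0210039.
Posterior ∝ prior × likelihood. Numerator for I: 0.75·0.15148 = 0.11361.
Normalizing constant: 0.75·0.15148 + 0.25·0.0210039 = 0.118861.
P(I | observation) = 0.11361 / 0.118861 = 0.955823.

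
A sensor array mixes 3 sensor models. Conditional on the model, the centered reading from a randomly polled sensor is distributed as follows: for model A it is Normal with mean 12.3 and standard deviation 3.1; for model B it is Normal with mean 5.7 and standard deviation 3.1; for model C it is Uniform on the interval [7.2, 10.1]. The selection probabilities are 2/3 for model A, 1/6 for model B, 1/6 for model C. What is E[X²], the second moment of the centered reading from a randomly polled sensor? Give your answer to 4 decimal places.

126.8706

For each component E[X²] = Var + (mean)², giving A: 160.9; B: 42.1; C: 75.5233.
Overall E[X²] = 0.666667·160.9 + 0.166667·42.1 + 0.166667·75.5233 = 126.871.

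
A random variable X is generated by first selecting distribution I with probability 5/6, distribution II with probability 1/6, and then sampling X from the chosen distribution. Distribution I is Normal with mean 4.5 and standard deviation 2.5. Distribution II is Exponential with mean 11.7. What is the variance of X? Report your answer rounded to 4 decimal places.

Per component, I: μ=4.5, E[X²]=26.5; II: μ=11.7, E[X²]=273.78.
E[X] = 0.833333·4.5 + 0.166667·11.7 = 5.7.
E[X²] = 0.833333·26.5 + 0.166667·273.78 = 67.7133.
Var(X) = E[X²] − (E[X])² = 67.7133 − 32.49 = 35.2233.

35.2233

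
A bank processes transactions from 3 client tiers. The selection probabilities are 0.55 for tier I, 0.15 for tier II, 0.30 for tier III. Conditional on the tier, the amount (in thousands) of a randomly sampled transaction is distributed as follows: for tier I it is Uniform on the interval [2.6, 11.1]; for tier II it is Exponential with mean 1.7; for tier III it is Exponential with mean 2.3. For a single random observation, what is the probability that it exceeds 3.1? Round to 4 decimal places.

Conditional on each tier, P(X > 3.1): I: 0.941176; II: 0.161455; III: 0.259804.
By total probability, P(X > 3.1) = 0.55·0.941176 + 0.15·0.161455 + 0.3·0.259804 = 0.619807.

0.6198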